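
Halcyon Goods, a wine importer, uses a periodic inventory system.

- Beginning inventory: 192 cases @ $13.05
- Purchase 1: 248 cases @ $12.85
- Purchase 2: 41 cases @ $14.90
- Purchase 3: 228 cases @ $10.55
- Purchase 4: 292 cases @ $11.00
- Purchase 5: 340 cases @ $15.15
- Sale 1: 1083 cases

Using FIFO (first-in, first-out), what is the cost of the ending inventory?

Ending inventory = $3,908.70

Sale 1 (1083) [FIFO — oldest first]: 192 @ $13.05 + 248 @ $12.85 + 41 @ $14.90 + 228 @ $10.55 + 292 @ $11.00 + 82 @ $15.15 = $13,163.00
Ending inventory: 258 @ $15.15 = $3,908.70
Check: goods available $17,071.70 = COGS $13,163.00 + ending $3,908.70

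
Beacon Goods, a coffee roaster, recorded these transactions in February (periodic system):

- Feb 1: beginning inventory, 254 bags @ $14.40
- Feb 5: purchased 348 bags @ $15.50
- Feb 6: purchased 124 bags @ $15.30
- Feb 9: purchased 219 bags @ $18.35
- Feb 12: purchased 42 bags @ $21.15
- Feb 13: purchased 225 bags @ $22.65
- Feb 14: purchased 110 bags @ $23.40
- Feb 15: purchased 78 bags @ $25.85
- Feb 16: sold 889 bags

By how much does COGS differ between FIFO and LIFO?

FIFO COGS: 254 @ $14.40 + 348 @ $15.50 + 124 @ $15.30 + 163 @ $18.35 = $13,939.85
LIFO COGS: 78 @ $25.85 + 110 @ $23.40 + 225 @ $22.65 + 42 @ $21.15 + 219 @ $18.35 + 124 @ $15.30 + 91 @ $15.50 = $17,901.20
Difference = |$13,939.85 − $17,901.20| = $3,961.35

$3,961.35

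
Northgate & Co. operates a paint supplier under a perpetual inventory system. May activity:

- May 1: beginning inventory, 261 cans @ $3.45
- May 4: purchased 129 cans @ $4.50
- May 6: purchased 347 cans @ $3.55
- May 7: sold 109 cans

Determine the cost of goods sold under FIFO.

May 7, 109 sold [FIFO — oldest first]: 109 @ $3.45 = $376.05
Ending inventory: 152 @ $3.45 + 129 @ $4.50 + 347 @ $3.55 = $2,336.75

COGS = $376.05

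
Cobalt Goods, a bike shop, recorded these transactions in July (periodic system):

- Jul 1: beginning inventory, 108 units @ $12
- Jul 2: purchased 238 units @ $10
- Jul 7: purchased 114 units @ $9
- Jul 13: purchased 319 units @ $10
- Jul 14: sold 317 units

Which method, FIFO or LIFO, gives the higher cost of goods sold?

FIFO COGS: 108 @ $12 + 209 @ $10 = $3,386
LIFO COGS: 317 @ $10 = $3,170

FIFO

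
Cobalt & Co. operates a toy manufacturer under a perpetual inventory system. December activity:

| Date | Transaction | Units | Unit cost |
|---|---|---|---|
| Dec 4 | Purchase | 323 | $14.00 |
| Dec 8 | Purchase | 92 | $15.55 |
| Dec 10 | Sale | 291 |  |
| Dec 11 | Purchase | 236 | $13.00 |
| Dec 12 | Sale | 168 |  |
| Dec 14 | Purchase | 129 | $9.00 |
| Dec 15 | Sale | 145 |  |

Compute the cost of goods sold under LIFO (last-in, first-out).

Dec 10, 291 sold [LIFO — newest first]: 92 @ $15.55 + 199 @ $14.00 = $4,216.60
Dec 12, 168 sold [LIFO — newest first]: 168 @ $13.00 = $2,184.00
Dec 15, 145 sold [LIFO — newest first]: 129 @ $9.00 + 16 @ $13.00 = $1,369.00
Total COGS = $4,216.60 + $2,184.00 + $1,369.00 = $7,769.60
Ending inventory: 124 @ $14.00 + 52 @ $13.00 = $2,412.00
Check: goods available $10,181.60 = COGS $7,769.60 + ending $2,412.00

COGS = $7,769.60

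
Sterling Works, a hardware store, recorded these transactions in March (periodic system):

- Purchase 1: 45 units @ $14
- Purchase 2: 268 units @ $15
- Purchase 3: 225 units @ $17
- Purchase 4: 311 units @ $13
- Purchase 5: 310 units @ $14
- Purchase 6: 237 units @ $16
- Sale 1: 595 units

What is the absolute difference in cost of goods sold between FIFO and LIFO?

FIFO COGS: 45 @ $14 + 268 @ $15 + 225 @ $17 + 57 @ $13 = $9,216
LIFO COGS: 237 @ $16 + 310 @ $14 + 48 @ $13 = $8,756
Difference = |$9,216 − $8,756| = $460

$460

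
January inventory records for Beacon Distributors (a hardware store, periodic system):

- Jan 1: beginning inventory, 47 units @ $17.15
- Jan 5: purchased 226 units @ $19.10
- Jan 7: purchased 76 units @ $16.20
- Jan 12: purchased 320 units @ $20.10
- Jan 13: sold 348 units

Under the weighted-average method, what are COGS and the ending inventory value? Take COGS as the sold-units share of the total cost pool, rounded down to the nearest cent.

Jan 13, sell 348: 348/669 × $12,785.85 → $6,650.93
Ending inventory (cost pool remaining) = $6,134.92
Check: goods available $12,785.85 = COGS $6,650.93 + ending $6,134.92

COGS = $6,650.93; ending inventory = $6,134.92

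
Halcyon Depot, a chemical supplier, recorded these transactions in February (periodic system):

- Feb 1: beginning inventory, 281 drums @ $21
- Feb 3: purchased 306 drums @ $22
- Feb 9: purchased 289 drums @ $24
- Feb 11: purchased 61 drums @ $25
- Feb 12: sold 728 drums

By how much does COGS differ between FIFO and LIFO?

$688

FIFO COGS: 281 @ $21 + 306 @ $22 + 141 @ $24 = $16,017
LIFO COGS: 61 @ $25 + 289 @ $24 + 306 @ $22 + 72 @ $21 = $16,705
Difference = |$16,017 − $16,705| = $688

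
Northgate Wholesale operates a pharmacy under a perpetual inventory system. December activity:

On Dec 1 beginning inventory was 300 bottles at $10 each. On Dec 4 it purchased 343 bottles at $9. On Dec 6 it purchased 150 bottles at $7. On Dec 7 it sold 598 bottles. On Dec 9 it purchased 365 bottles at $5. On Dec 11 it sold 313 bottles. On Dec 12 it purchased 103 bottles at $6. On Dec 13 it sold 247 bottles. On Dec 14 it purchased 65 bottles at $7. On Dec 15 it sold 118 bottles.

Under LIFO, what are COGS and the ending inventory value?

COGS = $9,535; ending inventory = $500

Dec 7, 598 sold [LIFO — newest first]: 150 @ $7 + 343 @ $9 + 105 @ $10 = $5,187
Dec 11, 313 sold [LIFO — newest first]: 313 @ $5 = $1,565
Dec 13, 247 sold [LIFO — newest first]: 103 @ $6 + 52 @ $5 + 92 @ $10 = $1,798
Dec 15, 118 sold [LIFO — newest first]: 65 @ $7 + 53 @ $10 = $985
Total COGS = $5,187 + $1,565 + $1,798 + $985 = $9,535
Ending inventory: 50 @ $10 = $500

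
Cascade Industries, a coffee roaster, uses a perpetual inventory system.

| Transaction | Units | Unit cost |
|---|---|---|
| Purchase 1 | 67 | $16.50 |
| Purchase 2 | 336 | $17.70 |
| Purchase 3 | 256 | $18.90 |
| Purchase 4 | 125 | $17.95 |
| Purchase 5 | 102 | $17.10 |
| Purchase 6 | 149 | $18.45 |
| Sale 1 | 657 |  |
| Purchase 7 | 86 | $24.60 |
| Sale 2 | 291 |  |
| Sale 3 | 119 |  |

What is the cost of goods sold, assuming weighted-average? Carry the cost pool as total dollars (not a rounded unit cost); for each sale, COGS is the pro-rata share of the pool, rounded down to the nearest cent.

COGS = $19,705.72

After Purchase 1: 67 on hand, pool $1,105.50 (≈ $16.5000 each)
After Purchase 2: 403 on hand, pool $7,052.70 (≈ $17.5005 each)
After Purchase 3: 659 on hand, pool $11,891.10 (≈ $18.0442 each)
After Purchase 4: 784 on hand, pool $14,134.85 (≈ $18.0291 each)
After Purchase 5: 886 on hand, pool $15,879.05 (≈ $17.9222 each)
After Purchase 6: 1035 on hand, pool $18,628.10 (≈ $17.9982 each)
Sale 1, sell 657: 657/1035 × $18,628.10 → $11,824.79
After Purchase 7: 464 on hand, pool $8,918.91 (≈ $19.2218 each)
Sale 2, sell 291: 291/464 × $8,918.91 → $5,593.54
Sale 3, sell 119: 119/173 × $3,325.37 → $2,287.39
Total COGS = $11,824.79 + $5,593.54 + $2,287.39 = $19,705.72
Ending inventory (cost pool remaining) = $1,037.98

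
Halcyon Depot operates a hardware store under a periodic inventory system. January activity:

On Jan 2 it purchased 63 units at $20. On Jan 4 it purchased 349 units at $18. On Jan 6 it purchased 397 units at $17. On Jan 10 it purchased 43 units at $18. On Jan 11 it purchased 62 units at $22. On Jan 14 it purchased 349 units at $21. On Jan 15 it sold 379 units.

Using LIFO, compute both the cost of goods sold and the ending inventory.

COGS = $7,989; ending inventory = $15,769

Jan 15, 379 sold [LIFO — newest first]: 349 @ $21 + 30 @ $22 = $7,989
Ending inventory: 63 @ $20 + 349 @ $18 + 397 @ $17 + 43 @ $18 + 32 @ $22 = $15,769
Check: goods available $23,758 = COGS $7,989 + ending $15,769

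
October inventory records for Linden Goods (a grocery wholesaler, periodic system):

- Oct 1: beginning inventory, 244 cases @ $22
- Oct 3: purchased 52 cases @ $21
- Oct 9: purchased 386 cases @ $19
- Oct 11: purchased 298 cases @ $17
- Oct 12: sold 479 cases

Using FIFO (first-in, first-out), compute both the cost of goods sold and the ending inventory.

Oct 12, 479 sold [FIFO — oldest first]: 244 @ $22 + 52 @ $21 + 183 @ $19 = $9,937
Ending inventory: 203 @ $19 + 298 @ $17 = $8,923
Check: goods available $18,860 = COGS $9,937 + ending $8,923

COGS = $9,937; ending inventory = $8,923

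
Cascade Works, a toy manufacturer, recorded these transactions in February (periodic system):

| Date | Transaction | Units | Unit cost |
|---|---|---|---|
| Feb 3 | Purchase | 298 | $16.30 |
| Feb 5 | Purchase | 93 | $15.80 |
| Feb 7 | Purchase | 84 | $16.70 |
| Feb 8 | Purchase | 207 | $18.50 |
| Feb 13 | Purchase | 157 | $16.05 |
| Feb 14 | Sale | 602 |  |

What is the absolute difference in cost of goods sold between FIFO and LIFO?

$136.75

FIFO COGS: 298 @ $16.30 + 93 @ $15.80 + 84 @ $16.70 + 127 @ $18.50 = $10,079.10
LIFO COGS: 157 @ $16.05 + 207 @ $18.50 + 84 @ $16.70 + 93 @ $15.80 + 61 @ $16.30 = $10,215.85
Difference = |$10,079.10 − $10,215.85| = $136.75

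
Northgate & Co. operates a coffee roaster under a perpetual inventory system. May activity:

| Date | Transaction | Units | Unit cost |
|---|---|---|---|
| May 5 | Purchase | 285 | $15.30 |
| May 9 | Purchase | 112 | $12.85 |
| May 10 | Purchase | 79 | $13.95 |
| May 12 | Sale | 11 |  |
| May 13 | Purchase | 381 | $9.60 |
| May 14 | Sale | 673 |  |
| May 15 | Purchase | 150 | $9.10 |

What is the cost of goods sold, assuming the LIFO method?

May 12, 11 sold [LIFO — newest first]: 11 @ $13.95 = $153.45
May 14, 673 sold [LIFO — newest first]: 381 @ $9.60 + 68 @ $13.95 + 112 @ $12.85 + 112 @ $15.30 = $7,759.00
Total COGS = $153.45 + $7,759.00 = $7,912.45
Ending inventory: 173 @ $15.30 + 150 @ $9.10 = $4,011.90

COGS = $7,912.45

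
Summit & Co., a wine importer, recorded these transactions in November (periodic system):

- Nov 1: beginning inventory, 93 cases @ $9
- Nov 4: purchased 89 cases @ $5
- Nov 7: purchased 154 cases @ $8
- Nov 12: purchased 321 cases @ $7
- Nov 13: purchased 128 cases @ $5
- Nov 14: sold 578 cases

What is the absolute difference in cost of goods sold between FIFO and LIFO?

$289

FIFO COGS: 93 @ $9 + 89 @ $5 + 154 @ $8 + 242 @ $7 = $4,208
LIFO COGS: 128 @ $5 + 321 @ $7 + 129 @ $8 = $3,919
Difference = |$4,208 − $3,919| = $289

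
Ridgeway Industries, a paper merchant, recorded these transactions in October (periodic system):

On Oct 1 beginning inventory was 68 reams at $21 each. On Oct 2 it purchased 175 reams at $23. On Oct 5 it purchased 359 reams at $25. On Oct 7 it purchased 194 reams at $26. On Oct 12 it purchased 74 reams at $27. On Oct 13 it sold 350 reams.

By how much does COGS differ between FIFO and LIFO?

$964

FIFO COGS: 68 @ $21 + 175 @ $23 + 107 @ $25 = $8,128
LIFO COGS: 74 @ $27 + 194 @ $26 + 82 @ $25 = $9,092
Difference = |$8,128 − $9,092| = $964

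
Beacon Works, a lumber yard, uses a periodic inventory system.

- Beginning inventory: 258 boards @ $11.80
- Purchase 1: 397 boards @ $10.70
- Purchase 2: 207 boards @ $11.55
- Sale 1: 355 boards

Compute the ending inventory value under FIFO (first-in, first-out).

Sale 1 (355) [FIFO — oldest first]: 258 @ $11.80 + 97 @ $10.70 = $4,082.30
Ending inventory: 300 @ $10.70 + 207 @ $11.55 = $5,600.85

Ending inventory = $5,600.85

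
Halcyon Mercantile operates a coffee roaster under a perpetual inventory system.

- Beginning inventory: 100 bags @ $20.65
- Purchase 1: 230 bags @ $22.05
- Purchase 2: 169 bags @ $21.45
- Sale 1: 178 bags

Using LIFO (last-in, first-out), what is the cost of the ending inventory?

Ending inventory = $6,938.05

Sale 1 (178) [LIFO — newest first]: 169 @ $21.45 + 9 @ $22.05 = $3,823.50
Ending inventory: 100 @ $20.65 + 221 @ $22.05 = $6,938.05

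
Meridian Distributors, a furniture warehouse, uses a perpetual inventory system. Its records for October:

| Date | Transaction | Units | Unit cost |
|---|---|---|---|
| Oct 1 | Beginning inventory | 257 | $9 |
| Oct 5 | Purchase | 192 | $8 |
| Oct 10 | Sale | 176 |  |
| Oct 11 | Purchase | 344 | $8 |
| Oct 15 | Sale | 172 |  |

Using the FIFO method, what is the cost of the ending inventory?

Ending inventory = $3,560

Oct 10, 176 sold [FIFO — oldest first]: 176 @ $9 = $1,584
Oct 15, 172 sold [FIFO — oldest first]: 81 @ $9 + 91 @ $8 = $1,457
Total COGS = $1,584 + $1,457 = $3,041
Ending inventory: 101 @ $8 + 344 @ $8 = $3,560
Check: goods available $6,601 = COGS $3,041 + ending $3,560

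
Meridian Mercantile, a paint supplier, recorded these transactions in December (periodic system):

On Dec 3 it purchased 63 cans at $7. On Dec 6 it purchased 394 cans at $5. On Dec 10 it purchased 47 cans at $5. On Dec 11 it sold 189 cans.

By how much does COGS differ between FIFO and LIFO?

FIFO COGS: 63 @ $7 + 126 @ $5 = $1,071
LIFO COGS: 47 @ $5 + 142 @ $5 = $945
Difference = |$1,071 − $945| = $126

$126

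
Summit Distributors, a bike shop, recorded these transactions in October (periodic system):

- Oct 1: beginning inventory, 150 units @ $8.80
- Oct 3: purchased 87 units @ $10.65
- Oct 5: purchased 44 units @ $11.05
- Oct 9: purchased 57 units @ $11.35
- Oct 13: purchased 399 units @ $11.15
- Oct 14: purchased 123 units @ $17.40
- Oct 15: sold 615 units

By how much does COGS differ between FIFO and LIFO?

FIFO COGS: 150 @ $8.80 + 87 @ $10.65 + 44 @ $11.05 + 57 @ $11.35 + 277 @ $11.15 = $6,468.25
LIFO COGS: 123 @ $17.40 + 399 @ $11.15 + 57 @ $11.35 + 36 @ $11.05 = $7,633.80
Difference = |$6,468.25 − $7,633.80| = $1,165.55

$1,165.55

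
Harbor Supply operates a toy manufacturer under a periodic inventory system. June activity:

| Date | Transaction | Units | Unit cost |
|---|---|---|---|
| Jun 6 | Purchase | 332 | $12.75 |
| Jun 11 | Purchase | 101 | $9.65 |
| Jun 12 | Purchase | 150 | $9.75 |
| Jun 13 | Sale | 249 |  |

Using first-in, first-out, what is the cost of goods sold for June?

COGS = $3,174.75

Jun 13, 249 sold [FIFO — oldest first]: 249 @ $12.75 = $3,174.75
Ending inventory: 83 @ $12.75 + 101 @ $9.65 + 150 @ $9.75 = $3,495.40
Check: goods available $6,670.15 = COGS $3,174.75 + ending $3,495.40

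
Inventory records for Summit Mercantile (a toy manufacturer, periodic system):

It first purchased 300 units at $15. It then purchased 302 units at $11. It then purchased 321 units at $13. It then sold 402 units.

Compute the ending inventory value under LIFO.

Sale 1 (402) [LIFO — newest first]: 321 @ $13 + 81 @ $11 = $5,064
Ending inventory: 300 @ $15 + 221 @ $11 = $6,931

Ending inventory = $6,931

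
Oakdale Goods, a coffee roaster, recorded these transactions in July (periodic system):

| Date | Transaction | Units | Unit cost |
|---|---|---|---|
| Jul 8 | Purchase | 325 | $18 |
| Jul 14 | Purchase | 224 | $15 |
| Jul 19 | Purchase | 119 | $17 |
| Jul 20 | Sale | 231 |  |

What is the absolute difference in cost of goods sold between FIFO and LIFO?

FIFO COGS: 231 @ $18 = $4,158
LIFO COGS: 119 @ $17 + 112 @ $15 = $3,703
Difference = |$4,158 − $3,703| = $455

$455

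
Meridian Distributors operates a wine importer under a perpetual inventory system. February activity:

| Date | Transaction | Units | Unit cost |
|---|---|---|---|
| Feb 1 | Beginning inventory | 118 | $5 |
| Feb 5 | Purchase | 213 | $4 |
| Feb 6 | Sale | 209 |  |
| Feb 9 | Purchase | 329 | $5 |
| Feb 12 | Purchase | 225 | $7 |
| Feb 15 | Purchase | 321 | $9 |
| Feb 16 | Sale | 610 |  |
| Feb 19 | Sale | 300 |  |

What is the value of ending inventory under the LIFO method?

Ending inventory = $435

Feb 6, 209 sold [LIFO — newest first]: 209 @ $4 = $836
Feb 16, 610 sold [LIFO — newest first]: 321 @ $9 + 225 @ $7 + 64 @ $5 = $4,784
Feb 19, 300 sold [LIFO — newest first]: 265 @ $5 + 4 @ $4 + 31 @ $5 = $1,496
Total COGS = $836 + $4,784 + $1,496 = $7,116
Ending inventory: 87 @ $5 = $435
Check: goods available $7,551 = COGS $7,116 + ending $435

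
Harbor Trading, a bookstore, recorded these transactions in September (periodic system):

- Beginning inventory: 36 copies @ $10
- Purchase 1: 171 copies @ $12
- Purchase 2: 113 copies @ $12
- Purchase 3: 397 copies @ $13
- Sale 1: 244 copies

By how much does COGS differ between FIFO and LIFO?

FIFO COGS: 36 @ $10 + 171 @ $12 + 37 @ $12 = $2,856
LIFO COGS: 244 @ $13 = $3,172
Difference = |$2,856 − $3,172| = $316

$316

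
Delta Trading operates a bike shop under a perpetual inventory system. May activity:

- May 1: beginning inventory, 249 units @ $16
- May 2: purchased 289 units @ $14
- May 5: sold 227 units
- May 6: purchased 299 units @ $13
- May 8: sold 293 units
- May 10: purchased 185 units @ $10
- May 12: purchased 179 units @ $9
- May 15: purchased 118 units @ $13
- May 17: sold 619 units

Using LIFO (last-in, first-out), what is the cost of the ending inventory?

Ending inventory = $2,880

May 5, 227 sold [LIFO — newest first]: 227 @ $14 = $3,178
May 8, 293 sold [LIFO — newest first]: 293 @ $13 = $3,809
May 17, 619 sold [LIFO — newest first]: 118 @ $13 + 179 @ $9 + 185 @ $10 + 6 @ $13 + 62 @ $14 + 69 @ $16 = $7,045
Total COGS = $3,178 + $3,809 + $7,045 = $14,032
Ending inventory: 180 @ $16 = $2,880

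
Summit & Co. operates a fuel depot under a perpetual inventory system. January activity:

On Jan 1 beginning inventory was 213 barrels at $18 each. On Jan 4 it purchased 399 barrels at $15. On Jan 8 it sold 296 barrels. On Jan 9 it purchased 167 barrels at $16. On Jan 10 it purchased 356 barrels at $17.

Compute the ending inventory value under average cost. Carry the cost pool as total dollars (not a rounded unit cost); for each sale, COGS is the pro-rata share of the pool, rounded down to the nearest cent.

Ending inventory = $13,793.95

After Jan 1: 213 on hand, pool $3,834.00 (≈ $18.0000 each)
After Jan 4: 612 on hand, pool $9,819.00 (≈ $16.0441 each)
Jan 8, sell 296: 296/612 × $9,819.00 → $4,749.05
After Jan 9: 483 on hand, pool $7,741.95 (≈ $16.0289 each)
After Jan 10: 839 on hand, pool $13,793.95 (≈ $16.4409 each)
Ending inventory (cost pool remaining) = $13,793.95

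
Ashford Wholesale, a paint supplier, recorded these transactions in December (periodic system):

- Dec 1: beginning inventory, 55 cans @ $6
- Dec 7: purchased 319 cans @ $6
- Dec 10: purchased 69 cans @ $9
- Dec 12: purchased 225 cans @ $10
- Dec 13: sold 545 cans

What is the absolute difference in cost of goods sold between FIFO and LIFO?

$492

FIFO COGS: 55 @ $6 + 319 @ $6 + 69 @ $9 + 102 @ $10 = $3,885
LIFO COGS: 225 @ $10 + 69 @ $9 + 251 @ $6 = $4,377
Difference = |$3,885 − $4,377| = $492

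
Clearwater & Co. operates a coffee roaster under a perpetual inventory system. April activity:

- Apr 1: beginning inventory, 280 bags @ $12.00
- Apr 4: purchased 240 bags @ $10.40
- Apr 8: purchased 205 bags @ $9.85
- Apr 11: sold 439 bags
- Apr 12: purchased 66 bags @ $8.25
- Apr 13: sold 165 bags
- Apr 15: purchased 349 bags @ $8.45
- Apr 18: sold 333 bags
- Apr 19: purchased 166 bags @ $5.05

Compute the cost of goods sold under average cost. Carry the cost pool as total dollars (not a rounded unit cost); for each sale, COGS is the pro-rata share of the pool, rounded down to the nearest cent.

COGS = $9,517.28

After Apr 1: 280 on hand, pool $3,360.00 (≈ $12.0000 each)
After Apr 4: 520 on hand, pool $5,856.00 (≈ $11.2615 each)
After Apr 8: 725 on hand, pool $7,875.25 (≈ $10.8624 each)
Apr 11, sell 439: 439/725 × $7,875.25 → $4,768.59
After Apr 12: 352 on hand, pool $3,651.16 (≈ $10.3726 each)
Apr 13, sell 165: 165/352 × $3,651.16 → $1,711.48
After Apr 15: 536 on hand, pool $4,888.73 (≈ $9.1208 each)
Apr 18, sell 333: 333/536 × $4,888.73 → $3,037.21
After Apr 19: 369 on hand, pool $2,689.82 (≈ $7.2895 each)
Total COGS = $4,768.59 + $1,711.48 + $3,037.21 = $9,517.28
Ending inventory (cost pool remaining) = $2,689.82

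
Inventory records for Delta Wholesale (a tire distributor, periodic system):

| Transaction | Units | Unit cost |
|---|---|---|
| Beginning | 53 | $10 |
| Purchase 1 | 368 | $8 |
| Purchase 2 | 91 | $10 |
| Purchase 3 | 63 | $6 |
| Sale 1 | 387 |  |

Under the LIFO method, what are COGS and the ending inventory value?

COGS = $3,152; ending inventory = $1,610

Sale 1 (387) [LIFO — newest first]: 63 @ $6 + 91 @ $10 + 233 @ $8 = $3,152
Ending inventory: 53 @ $10 + 135 @ $8 = $1,610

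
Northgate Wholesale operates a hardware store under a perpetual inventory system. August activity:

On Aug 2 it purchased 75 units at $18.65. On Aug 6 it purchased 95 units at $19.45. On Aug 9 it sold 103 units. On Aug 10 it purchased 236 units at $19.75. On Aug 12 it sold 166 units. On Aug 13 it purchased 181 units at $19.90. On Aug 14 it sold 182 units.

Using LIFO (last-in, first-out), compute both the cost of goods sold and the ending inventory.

Aug 9, 103 sold [LIFO — newest first]: 95 @ $19.45 + 8 @ $18.65 = $1,996.95
Aug 12, 166 sold [LIFO — newest first]: 166 @ $19.75 = $3,278.50
Aug 14, 182 sold [LIFO — newest first]: 181 @ $19.90 + 1 @ $19.75 = $3,621.65
Total COGS = $1,996.95 + $3,278.50 + $3,621.65 = $8,897.10
Ending inventory: 67 @ $18.65 + 69 @ $19.75 = $2,612.30

COGS = $8,897.10; ending inventory = $2,612.30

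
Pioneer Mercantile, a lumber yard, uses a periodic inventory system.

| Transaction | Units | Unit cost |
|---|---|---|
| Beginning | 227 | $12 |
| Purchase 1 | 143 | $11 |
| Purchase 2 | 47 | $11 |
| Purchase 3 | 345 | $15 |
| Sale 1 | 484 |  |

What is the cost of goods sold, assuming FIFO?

Sale 1 (484) [FIFO — oldest first]: 227 @ $12 + 143 @ $11 + 47 @ $11 + 67 @ $15 = $5,819
Ending inventory: 278 @ $15 = $4,170
Check: goods available $9,989 = COGS $5,819 + ending $4,170

COGS = $5,819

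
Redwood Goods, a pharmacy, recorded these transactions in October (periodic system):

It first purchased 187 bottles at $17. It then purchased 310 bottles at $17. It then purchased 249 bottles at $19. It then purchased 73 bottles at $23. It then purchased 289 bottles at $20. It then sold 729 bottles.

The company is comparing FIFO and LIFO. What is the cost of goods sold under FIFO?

COGS = $12,857

FIFO COGS: 187 @ $17 + 310 @ $17 + 232 @ $19 = $12,857
LIFO COGS: 289 @ $20 + 73 @ $23 + 249 @ $19 + 118 @ $17 = $14,196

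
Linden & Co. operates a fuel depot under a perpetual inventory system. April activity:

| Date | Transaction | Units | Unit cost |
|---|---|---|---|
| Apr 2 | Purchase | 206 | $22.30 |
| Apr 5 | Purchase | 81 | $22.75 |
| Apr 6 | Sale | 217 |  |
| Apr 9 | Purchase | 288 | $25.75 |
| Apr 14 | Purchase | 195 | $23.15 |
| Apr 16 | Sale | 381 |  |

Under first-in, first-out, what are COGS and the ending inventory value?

Apr 6, 217 sold [FIFO — oldest first]: 206 @ $22.30 + 11 @ $22.75 = $4,844.05
Apr 16, 381 sold [FIFO — oldest first]: 70 @ $22.75 + 288 @ $25.75 + 23 @ $23.15 = $9,540.95
Total COGS = $4,844.05 + $9,540.95 = $14,385.00
Ending inventory: 172 @ $23.15 = $3,981.80

COGS = $14,385.00; ending inventory = $3,981.80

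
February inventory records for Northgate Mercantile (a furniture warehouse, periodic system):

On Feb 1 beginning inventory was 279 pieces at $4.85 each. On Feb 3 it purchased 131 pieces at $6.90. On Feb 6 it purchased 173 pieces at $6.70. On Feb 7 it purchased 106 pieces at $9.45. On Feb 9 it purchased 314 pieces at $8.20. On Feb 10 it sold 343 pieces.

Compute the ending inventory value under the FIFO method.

Ending inventory = $5,197.90

Feb 10, 343 sold [FIFO — oldest first]: 279 @ $4.85 + 64 @ $6.90 = $1,794.75
Ending inventory: 67 @ $6.90 + 173 @ $6.70 + 106 @ $9.45 + 314 @ $8.20 = $5,197.90
Check: goods available $6,992.65 = COGS $1,794.75 + ending $5,197.90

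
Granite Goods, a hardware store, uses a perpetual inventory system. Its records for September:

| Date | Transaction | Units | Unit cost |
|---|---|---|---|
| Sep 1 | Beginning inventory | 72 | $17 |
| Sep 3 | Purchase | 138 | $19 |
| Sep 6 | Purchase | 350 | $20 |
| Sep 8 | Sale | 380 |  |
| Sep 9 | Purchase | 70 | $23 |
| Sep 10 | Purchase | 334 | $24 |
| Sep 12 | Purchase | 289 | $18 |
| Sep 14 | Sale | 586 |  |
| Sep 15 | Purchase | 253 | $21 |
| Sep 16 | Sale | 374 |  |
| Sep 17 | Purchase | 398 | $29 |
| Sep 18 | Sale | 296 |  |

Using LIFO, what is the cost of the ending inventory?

Sep 8, 380 sold [LIFO — newest first]: 350 @ $20 + 30 @ $19 = $7,570
Sep 14, 586 sold [LIFO — newest first]: 289 @ $18 + 297 @ $24 = $12,330
Sep 16, 374 sold [LIFO — newest first]: 253 @ $21 + 37 @ $24 + 70 @ $23 + 14 @ $19 = $8,077
Sep 18, 296 sold [LIFO — newest first]: 296 @ $29 = $8,584
Total COGS = $7,570 + $12,330 + $8,077 + $8,584 = $36,561
Ending inventory: 72 @ $17 + 94 @ $19 + 102 @ $29 = $5,968

Ending inventory = $5,968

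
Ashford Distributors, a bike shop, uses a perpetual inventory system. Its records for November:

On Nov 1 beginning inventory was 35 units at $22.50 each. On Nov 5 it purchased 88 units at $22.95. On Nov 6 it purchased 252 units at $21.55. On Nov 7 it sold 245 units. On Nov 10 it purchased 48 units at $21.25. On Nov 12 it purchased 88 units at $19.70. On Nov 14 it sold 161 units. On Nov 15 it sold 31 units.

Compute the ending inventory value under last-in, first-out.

Nov 7, 245 sold [LIFO — newest first]: 245 @ $21.55 = $5,279.75
Nov 14, 161 sold [LIFO — newest first]: 88 @ $19.70 + 48 @ $21.25 + 7 @ $21.55 + 18 @ $22.95 = $3,317.55
Nov 15, 31 sold [LIFO — newest first]: 31 @ $22.95 = $711.45
Total COGS = $5,279.75 + $3,317.55 + $711.45 = $9,308.75
Ending inventory: 35 @ $22.50 + 39 @ $22.95 = $1,682.55

Ending inventory = $1,682.55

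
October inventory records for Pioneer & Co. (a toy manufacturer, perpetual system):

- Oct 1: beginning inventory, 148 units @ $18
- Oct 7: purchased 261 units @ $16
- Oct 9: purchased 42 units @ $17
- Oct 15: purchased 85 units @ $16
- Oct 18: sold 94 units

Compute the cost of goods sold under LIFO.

COGS = $1,513

Oct 18, 94 sold [LIFO — newest first]: 85 @ $16 + 9 @ $17 = $1,513
Ending inventory: 148 @ $18 + 261 @ $16 + 33 @ $17 = $7,401
Check: goods available $8,914 = COGS $1,513 + ending $7,401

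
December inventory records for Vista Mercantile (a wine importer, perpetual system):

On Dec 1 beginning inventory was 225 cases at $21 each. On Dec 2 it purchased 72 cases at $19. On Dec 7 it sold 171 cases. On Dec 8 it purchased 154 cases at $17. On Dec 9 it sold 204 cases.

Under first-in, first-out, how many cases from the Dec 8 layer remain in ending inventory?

76

Dec 7, 171 sold [FIFO — oldest first]: 171 @ $21 = $3,591
Dec 9, 204 sold [FIFO — oldest first]: 54 @ $21 + 72 @ $19 + 78 @ $17 = $3,828
Total COGS = $3,591 + $3,828 = $7,419
Ending inventory: 76 @ $17 = $1,292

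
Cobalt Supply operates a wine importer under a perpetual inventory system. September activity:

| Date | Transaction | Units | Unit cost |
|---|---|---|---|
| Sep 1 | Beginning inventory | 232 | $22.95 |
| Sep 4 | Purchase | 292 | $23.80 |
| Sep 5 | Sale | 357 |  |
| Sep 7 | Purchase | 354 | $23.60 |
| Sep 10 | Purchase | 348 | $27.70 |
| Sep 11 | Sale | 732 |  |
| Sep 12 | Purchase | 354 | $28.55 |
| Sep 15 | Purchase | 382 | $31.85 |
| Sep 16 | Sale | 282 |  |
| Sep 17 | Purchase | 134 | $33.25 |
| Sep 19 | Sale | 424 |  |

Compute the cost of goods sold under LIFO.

Sep 5, 357 sold [LIFO — newest first]: 292 @ $23.80 + 65 @ $22.95 = $8,441.35
Sep 11, 732 sold [LIFO — newest first]: 348 @ $27.70 + 354 @ $23.60 + 30 @ $22.95 = $18,682.50
Sep 16, 282 sold [LIFO — newest first]: 282 @ $31.85 = $8,981.70
Sep 19, 424 sold [LIFO — newest first]: 134 @ $33.25 + 100 @ $31.85 + 190 @ $28.55 = $13,065.00
Total COGS = $8,441.35 + $18,682.50 + $8,981.70 + $13,065.00 = $49,170.55
Ending inventory: 137 @ $22.95 + 164 @ $28.55 = $7,826.35

COGS = $49,170.55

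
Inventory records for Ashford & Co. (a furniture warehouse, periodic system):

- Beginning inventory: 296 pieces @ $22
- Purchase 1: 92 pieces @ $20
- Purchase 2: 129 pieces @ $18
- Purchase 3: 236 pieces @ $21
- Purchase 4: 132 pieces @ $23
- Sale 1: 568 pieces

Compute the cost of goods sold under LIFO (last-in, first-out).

Sale 1 (568) [LIFO — newest first]: 132 @ $23 + 236 @ $21 + 129 @ $18 + 71 @ $20 = $11,734
Ending inventory: 296 @ $22 + 21 @ $20 = $6,932
Check: goods available $18,666 = COGS $11,734 + ending $6,932

COGS = $11,734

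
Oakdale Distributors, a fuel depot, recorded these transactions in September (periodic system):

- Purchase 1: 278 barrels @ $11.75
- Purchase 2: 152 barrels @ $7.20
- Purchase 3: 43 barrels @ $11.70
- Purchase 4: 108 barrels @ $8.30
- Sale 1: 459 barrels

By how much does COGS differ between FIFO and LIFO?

$373.30

FIFO COGS: 278 @ $11.75 + 152 @ $7.20 + 29 @ $11.70 = $4,700.20
LIFO COGS: 108 @ $8.30 + 43 @ $11.70 + 152 @ $7.20 + 156 @ $11.75 = $4,326.90
Difference = |$4,700.20 − $4,326.90| = $373.30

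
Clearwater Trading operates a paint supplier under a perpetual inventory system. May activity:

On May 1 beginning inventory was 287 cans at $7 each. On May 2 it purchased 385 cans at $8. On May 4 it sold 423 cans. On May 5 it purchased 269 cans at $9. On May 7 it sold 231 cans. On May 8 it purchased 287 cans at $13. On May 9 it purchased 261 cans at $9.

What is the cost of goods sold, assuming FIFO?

COGS = $4,945

May 4, 423 sold [FIFO — oldest first]: 287 @ $7 + 136 @ $8 = $3,097
May 7, 231 sold [FIFO — oldest first]: 231 @ $8 = $1,848
Total COGS = $3,097 + $1,848 = $4,945
Ending inventory: 18 @ $8 + 269 @ $9 + 287 @ $13 + 261 @ $9 = $8,645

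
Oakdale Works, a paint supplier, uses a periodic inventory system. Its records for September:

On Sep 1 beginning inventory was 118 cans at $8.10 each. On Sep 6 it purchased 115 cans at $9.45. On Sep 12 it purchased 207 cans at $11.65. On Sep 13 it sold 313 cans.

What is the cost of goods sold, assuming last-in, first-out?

COGS = $3,413.25

Sep 13, 313 sold [LIFO — newest first]: 207 @ $11.65 + 106 @ $9.45 = $3,413.25
Ending inventory: 118 @ $8.10 + 9 @ $9.45 = $1,040.85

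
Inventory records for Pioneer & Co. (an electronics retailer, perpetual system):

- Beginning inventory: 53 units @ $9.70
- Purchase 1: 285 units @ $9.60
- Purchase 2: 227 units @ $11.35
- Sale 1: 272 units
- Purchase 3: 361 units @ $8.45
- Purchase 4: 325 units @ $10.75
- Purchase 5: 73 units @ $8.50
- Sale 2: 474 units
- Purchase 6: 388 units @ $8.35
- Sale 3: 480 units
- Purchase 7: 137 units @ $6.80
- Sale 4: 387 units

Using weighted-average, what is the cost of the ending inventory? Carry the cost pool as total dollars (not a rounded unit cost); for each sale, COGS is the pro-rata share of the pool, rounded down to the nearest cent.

Ending inventory = $2,036.98

After Beginning: 53 on hand, pool $514.10 (≈ $9.7000 each)
After Purchase 1: 338 on hand, pool $3,250.10 (≈ $9.6157 each)
After Purchase 2: 565 on hand, pool $5,826.55 (≈ $10.3125 each)
Sale 1, sell 272: 272/565 × $5,826.55 → $2,804.99
After Purchase 3: 654 on hand, pool $6,072.01 (≈ $9.2844 each)
After Purchase 4: 979 on hand, pool $9,565.76 (≈ $9.7709 each)
After Purchase 5: 1052 on hand, pool $10,186.26 (≈ $9.6828 each)
Sale 2, sell 474: 474/1052 × $10,186.26 → $4,589.62
After Purchase 6: 966 on hand, pool $8,836.44 (≈ $9.1475 each)
Sale 3, sell 480: 480/966 × $8,836.44 → $4,390.77
After Purchase 7: 623 on hand, pool $5,377.27 (≈ $8.6313 each)
Sale 4, sell 387: 387/623 × $5,377.27 → $3,340.29
Total COGS = $2,804.99 + $4,589.62 + $4,390.77 + $3,340.29 = $15,125.67
Ending inventory (cost pool remaining) = $2,036.98
Check: goods available $17,162.65 = COGS $15,125.67 + ending $2,036.98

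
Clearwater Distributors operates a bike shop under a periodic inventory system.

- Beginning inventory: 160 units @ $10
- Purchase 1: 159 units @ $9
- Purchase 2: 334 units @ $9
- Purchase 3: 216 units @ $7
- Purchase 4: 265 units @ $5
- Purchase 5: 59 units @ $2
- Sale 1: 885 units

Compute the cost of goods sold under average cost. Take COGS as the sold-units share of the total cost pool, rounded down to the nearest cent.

COGS = $6,670.51

Sale 1, sell 885: 885/1193 × $8,992.00 → $6,670.51
Ending inventory (cost pool remaining) = $2,321.49
Check: goods available $8,992.00 = COGS $6,670.51 + ending $2,321.49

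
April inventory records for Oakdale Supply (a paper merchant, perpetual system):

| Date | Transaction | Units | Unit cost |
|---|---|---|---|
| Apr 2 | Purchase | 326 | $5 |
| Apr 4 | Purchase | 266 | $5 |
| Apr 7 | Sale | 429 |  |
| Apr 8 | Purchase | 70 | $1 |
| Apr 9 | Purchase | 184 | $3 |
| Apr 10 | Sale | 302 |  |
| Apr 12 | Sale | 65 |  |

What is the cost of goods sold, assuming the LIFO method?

COGS = $3,332

Apr 7, 429 sold [LIFO — newest first]: 266 @ $5 + 163 @ $5 = $2,145
Apr 10, 302 sold [LIFO — newest first]: 184 @ $3 + 70 @ $1 + 48 @ $5 = $862
Apr 12, 65 sold [LIFO — newest first]: 65 @ $5 = $325
Total COGS = $2,145 + $862 + $325 = $3,332
Ending inventory: 50 @ $5 = $250
Check: goods available $3,582 = COGS $3,332 + ending $250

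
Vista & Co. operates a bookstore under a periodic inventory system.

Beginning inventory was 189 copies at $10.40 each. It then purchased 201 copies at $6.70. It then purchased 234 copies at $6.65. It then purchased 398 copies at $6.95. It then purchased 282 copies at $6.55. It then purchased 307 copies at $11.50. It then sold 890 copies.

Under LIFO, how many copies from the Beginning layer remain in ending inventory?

189

Sale 1 (890) [LIFO — newest first]: 307 @ $11.50 + 282 @ $6.55 + 301 @ $6.95 = $7,469.55
Ending inventory: 189 @ $10.40 + 201 @ $6.70 + 234 @ $6.65 + 97 @ $6.95 = $5,542.55
Check: goods available $13,012.10 = COGS $7,469.55 + ending $5,542.55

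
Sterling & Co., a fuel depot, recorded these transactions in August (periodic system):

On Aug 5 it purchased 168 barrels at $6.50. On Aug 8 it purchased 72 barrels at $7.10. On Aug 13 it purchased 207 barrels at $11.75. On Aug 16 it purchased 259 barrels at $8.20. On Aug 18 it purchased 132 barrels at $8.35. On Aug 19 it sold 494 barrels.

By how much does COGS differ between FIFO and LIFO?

FIFO COGS: 168 @ $6.50 + 72 @ $7.10 + 207 @ $11.75 + 47 @ $8.20 = $4,420.85
LIFO COGS: 132 @ $8.35 + 259 @ $8.20 + 103 @ $11.75 = $4,436.25
Difference = |$4,420.85 − $4,436.25| = $15.40

$15.40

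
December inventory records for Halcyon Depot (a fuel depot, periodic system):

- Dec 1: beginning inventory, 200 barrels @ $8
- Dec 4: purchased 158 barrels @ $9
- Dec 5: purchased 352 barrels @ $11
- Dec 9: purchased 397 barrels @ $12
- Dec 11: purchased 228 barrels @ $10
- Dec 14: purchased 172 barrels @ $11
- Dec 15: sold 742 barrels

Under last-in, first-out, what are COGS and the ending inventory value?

COGS = $8,276; ending inventory = $7,554

Dec 15, 742 sold [LIFO — newest first]: 172 @ $11 + 228 @ $10 + 342 @ $12 = $8,276
Ending inventory: 200 @ $8 + 158 @ $9 + 352 @ $11 + 55 @ $12 = $7,554
Check: goods available $15,830 = COGS $8,276 + ending $7,554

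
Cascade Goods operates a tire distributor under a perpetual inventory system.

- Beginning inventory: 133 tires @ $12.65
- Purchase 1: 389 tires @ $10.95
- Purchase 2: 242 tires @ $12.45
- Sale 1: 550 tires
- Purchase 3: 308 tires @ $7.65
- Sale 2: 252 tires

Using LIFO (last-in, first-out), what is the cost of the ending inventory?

Ending inventory = $2,997.80

Sale 1 (550) [LIFO — newest first]: 242 @ $12.45 + 308 @ $10.95 = $6,385.50
Sale 2 (252) [LIFO — newest first]: 252 @ $7.65 = $1,927.80
Total COGS = $6,385.50 + $1,927.80 = $8,313.30
Ending inventory: 133 @ $12.65 + 81 @ $10.95 + 56 @ $7.65 = $2,997.80
Check: goods available $11,311.10 = COGS $8,313.30 + ending $2,997.80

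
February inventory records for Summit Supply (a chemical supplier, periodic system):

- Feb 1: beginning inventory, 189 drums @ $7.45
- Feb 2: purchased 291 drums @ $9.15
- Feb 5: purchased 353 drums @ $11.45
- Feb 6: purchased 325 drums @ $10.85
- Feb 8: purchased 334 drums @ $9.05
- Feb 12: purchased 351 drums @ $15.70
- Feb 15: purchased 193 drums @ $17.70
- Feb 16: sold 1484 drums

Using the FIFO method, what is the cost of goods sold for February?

COGS = $14,589.10

Feb 16, 1484 sold [FIFO — oldest first]: 189 @ $7.45 + 291 @ $9.15 + 353 @ $11.45 + 325 @ $10.85 + 326 @ $9.05 = $14,589.10
Ending inventory: 8 @ $9.05 + 351 @ $15.70 + 193 @ $17.70 = $8,999.20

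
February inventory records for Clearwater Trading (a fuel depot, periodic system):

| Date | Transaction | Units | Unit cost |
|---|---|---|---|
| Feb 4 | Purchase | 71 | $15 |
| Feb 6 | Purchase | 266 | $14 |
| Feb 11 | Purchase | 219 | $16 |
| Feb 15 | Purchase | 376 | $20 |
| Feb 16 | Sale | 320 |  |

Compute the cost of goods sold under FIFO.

COGS = $4,551

Feb 16, 320 sold [FIFO — oldest first]: 71 @ $15 + 249 @ $14 = $4,551
Ending inventory: 17 @ $14 + 219 @ $16 + 376 @ $20 = $11,262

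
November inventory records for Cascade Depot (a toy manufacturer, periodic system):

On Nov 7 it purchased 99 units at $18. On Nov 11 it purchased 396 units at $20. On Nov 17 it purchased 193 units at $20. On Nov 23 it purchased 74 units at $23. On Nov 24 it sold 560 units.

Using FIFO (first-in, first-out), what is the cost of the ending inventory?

Ending inventory = $4,262

Nov 24, 560 sold [FIFO — oldest first]: 99 @ $18 + 396 @ $20 + 65 @ $20 = $11,002
Ending inventory: 128 @ $20 + 74 @ $23 = $4,262
Check: goods available $15,264 = COGS $11,002 + ending $4,262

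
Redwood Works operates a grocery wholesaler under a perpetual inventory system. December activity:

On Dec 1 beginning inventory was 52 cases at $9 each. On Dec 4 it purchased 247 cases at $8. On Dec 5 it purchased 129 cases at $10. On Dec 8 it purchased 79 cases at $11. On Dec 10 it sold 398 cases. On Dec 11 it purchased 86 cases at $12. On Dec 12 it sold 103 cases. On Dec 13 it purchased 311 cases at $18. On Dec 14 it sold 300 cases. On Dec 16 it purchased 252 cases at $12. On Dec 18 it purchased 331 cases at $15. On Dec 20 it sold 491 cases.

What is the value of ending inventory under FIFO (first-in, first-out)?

Dec 10, 398 sold [FIFO — oldest first]: 52 @ $9 + 247 @ $8 + 99 @ $10 = $3,434
Dec 12, 103 sold [FIFO — oldest first]: 30 @ $10 + 73 @ $11 = $1,103
Dec 14, 300 sold [FIFO — oldest first]: 6 @ $11 + 86 @ $12 + 208 @ $18 = $4,842
Dec 20, 491 sold [FIFO — oldest first]: 103 @ $18 + 252 @ $12 + 136 @ $15 = $6,918
Total COGS = $3,434 + $1,103 + $4,842 + $6,918 = $16,297
Ending inventory: 195 @ $15 = $2,925

Ending inventory = $2,925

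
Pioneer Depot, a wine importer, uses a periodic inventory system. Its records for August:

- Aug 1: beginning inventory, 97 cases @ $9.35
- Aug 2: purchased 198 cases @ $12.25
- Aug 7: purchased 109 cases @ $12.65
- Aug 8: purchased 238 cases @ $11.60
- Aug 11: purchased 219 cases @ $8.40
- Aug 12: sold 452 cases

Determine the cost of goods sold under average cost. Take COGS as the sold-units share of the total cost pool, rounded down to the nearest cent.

Aug 12, sell 452: 452/861 × $9,311.70 → $4,888.37
Ending inventory (cost pool remaining) = $4,423.33

COGS = $4,888.37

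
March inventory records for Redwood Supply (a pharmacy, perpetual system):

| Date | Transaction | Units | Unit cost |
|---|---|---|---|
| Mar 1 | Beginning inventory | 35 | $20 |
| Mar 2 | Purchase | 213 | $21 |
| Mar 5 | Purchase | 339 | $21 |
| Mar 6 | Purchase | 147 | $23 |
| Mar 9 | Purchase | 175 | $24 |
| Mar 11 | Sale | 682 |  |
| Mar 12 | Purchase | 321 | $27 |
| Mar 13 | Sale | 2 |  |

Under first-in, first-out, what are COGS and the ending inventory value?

Mar 11, 682 sold [FIFO — oldest first]: 35 @ $20 + 213 @ $21 + 339 @ $21 + 95 @ $23 = $14,477
Mar 13, 2 sold [FIFO — oldest first]: 2 @ $23 = $46
Total COGS = $14,477 + $46 = $14,523
Ending inventory: 50 @ $23 + 175 @ $24 + 321 @ $27 = $14,017

COGS = $14,523; ending inventory = $14,017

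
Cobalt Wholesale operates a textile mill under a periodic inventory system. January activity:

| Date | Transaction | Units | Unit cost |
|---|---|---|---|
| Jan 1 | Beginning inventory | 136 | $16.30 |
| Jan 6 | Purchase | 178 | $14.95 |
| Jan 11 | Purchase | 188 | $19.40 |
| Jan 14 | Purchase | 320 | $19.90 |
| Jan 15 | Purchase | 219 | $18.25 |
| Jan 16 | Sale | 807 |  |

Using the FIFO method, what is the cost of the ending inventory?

Jan 16, 807 sold [FIFO — oldest first]: 136 @ $16.30 + 178 @ $14.95 + 188 @ $19.40 + 305 @ $19.90 = $14,594.60
Ending inventory: 15 @ $19.90 + 219 @ $18.25 = $4,295.25
Check: goods available $18,889.85 = COGS $14,594.60 + ending $4,295.25

Ending inventory = $4,295.25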